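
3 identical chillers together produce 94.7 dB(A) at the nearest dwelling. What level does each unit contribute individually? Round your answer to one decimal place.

89.9 dB(A)

Dividing the total intensity by 3 lowers the level by 10·log₁₀ 3 = 4.771 dB: L₁ = 94.7 − 4.771.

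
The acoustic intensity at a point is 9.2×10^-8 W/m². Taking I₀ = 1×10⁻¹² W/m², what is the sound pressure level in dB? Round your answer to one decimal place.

49.6 dB

L = 10·log₁₀(I/I₀) = 10·log₁₀(9.2×10^-8/10⁻¹²) = 10·log₁₀(9.2×10^4).
L = 10·(0.9638 + 4) = 49.64 dB.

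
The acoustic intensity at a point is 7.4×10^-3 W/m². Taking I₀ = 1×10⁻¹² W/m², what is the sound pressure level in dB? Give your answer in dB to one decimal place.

98.7 dB

Dividing by I₀ shifts the exponent by 12: I/I₀ = 7.4×10^9.
L = 10·(0.8692 + 9) = 98.69 dB.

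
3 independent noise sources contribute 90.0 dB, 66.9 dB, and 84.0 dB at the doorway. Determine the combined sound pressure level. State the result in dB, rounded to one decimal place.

Incoherent sources combine by intensity addition: L_total = 10·log₁₀(Σ 10^(L_i/10)).
Σ 10^(L/10) = 10^(90.0/10) + 10^(66.9/10) + 10^(84.0/10) = 1.256e+09.
L_total = 10·log₁₀(1.256e+09) = 90.99 dB.

91.0 dB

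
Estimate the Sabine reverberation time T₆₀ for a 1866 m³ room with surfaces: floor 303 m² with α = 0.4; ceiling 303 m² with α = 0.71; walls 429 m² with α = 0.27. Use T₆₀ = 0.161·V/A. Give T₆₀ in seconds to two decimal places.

0.66 s

A = Σ Sᵢαᵢ = 303·0.4 + 303·0.71 + 429·0.27 = 452.16 m².
T₆₀ = 0.161·V/A = 0.161·1866/452.16 = 0.664 s.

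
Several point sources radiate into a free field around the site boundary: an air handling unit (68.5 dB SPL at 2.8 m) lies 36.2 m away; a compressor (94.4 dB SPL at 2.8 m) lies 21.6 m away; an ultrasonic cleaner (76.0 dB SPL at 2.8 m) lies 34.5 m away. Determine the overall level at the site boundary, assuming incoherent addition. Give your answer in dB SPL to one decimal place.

Propagate each source to the receiver with L = L_ref − 20·log₁₀(r/r_ref), then add intensities.
air handling unit: 68.5 − 20·log₁₀(36.2/2.8) = 68.5 − 22.23 = 46.27 dB SPL.
compressor: 94.4 − 20·log₁₀(21.6/2.8) = 94.4 − 17.75 = 76.65 dB SPL.
ultrasonic cleaner: 76.0 − 20·log₁₀(34.5/2.8) = 76.0 − 21.81 = 54.19 dB SPL.
Σ 10^(L/10) = 4.659e+07 → L_total = 10·log₁₀(4.659e+07) = 76.68 dB SPL.

76.7 dB SPL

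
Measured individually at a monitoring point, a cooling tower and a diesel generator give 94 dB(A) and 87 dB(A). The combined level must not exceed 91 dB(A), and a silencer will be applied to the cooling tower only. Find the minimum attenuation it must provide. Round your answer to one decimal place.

5.2 dB

The untreated sources together contribute 10^(87/10) = 5.012e+08, i.e. 87.00 dB(A).
To meet 91 dB(A) overall, the treated cooling tower may contribute at most 10^(91/10) − 5.012e+08 = 7.577e+08, i.e. 88.80 dB(A).
So the cooling tower must be reduced from 94 to 88.80 dB(A): IL = 5.20 dB.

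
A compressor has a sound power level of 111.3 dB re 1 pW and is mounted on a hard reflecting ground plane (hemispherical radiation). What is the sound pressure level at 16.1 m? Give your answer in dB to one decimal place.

Free-field hemispherical radiation: L_p = L_w − 10·log₁₀(2π·r²), r = 16.1 m.
2π·r² = 1629 m², 10·log₁₀ of that is 32.118 dB.
L_p = 111.3 − 32.118 = 79.18 dB.

79.2 dB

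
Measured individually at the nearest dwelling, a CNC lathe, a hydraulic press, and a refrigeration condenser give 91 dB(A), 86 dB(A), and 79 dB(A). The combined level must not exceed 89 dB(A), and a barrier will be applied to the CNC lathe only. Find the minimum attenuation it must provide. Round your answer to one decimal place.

The untreated sources together contribute 10^(86/10) + 10^(79/10) = 4.775e+08, i.e. 86.79 dB(A).
The limit corresponds to 10^(89/10) = 7.943e+08; subtracting the fixed part leaves 3.168e+08 for the CNC lathe, i.e. 85.01 dB(A).
Required insertion loss = 91 − 85.01 = 5.99 dB.

6.0 dB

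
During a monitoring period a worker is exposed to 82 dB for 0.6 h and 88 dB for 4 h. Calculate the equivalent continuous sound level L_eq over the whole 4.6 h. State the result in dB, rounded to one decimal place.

87.6 dB

The energy average is taken in the linear domain: L_eq = 10·log₁₀[(Σ tᵢ·10^(Lᵢ/10))/T], T = 4.6 h.
Σ tᵢ·10^(Lᵢ/10) = 0.6·10^(82/10) + 4·10^(88/10) = 2.619e+09.
L_eq = 10·log₁₀(2.619e+09/4.6) = 87.55 dB.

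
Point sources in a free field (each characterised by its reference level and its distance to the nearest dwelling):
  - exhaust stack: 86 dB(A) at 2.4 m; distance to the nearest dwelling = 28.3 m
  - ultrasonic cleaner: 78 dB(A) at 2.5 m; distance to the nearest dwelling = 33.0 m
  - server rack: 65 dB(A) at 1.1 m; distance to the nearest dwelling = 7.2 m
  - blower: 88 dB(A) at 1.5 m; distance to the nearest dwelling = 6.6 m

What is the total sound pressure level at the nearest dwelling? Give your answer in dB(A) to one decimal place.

Propagate each source to the receiver with L = L_ref − 20·log₁₀(r/r_ref), then add intensities.
exhaust stack: 86 − 20·log₁₀(28.3/2.4) = 86 − 21.43 = 64.57 dB(A).
ultrasonic cleaner: 78 − 20·log₁₀(33.0/2.5) = 78 − 22.41 = 55.59 dB(A).
server rack: 65 − 20·log₁₀(7.2/1.1) = 65 − 16.32 = 48.68 dB(A).
blower: 88 − 20·log₁₀(6.6/1.5) = 88 − 12.87 = 75.13 dB(A).
Σ 10^(L/10) = 3.589e+07 → L_total = 10·log₁₀(3.589e+07) = 75.55 dB(A).

75.5 dB(A)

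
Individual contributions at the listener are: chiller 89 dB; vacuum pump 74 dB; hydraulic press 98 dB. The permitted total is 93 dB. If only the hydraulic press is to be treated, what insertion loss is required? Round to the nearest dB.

7 dB

The untreated sources together contribute 10^(89/10) + 10^(74/10) = 8.194e+08, i.e. 89.14 dB.
To meet 93 dB overall, the treated hydraulic press may contribute at most 10^(93/10) − 8.194e+08 = 1.176e+09, i.e. 90.70 dB.
Required insertion loss = 98 − 90.70 = 7.30 dB.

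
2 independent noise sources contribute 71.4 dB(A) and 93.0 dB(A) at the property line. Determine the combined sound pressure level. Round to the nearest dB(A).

For uncorrelated sources the intensities add, so convert each level to linear form, sum, and take 10·log₁₀ of the total.
Σ 10^(L/10) = 10^(71.4/10) + 10^(93.0/10) = 2.009e+09.
L_total = 10·log₁₀(2.009e+09) = 93.03 dB(A).

93 dB(A)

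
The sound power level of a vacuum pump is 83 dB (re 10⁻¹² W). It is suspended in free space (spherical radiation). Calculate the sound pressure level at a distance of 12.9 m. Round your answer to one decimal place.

The power spreads over a sphere of area 4π·r², so L_p = L_w − 10·log₁₀(4π·r²).
4π·r² = 2091 m², 10·log₁₀ of that is 33.204 dB.
L_p = 83 − 33.204 = 49.80 dB.

49.8 dB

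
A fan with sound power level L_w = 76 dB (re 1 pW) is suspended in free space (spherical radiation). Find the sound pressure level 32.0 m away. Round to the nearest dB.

The power spreads over a sphere of area 4π·r², so L_p = L_w − 10·log₁₀(4π·r²).
4π·r² = 1.287e+04 m², 10·log₁₀ of that is 41.095 dB.
L_p = 76 − 41.095 = 34.90 dB.

35 dB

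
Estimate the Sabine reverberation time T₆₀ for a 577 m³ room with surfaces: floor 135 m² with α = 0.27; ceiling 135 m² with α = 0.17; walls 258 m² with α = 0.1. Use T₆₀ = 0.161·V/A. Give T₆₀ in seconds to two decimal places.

1.09 s

Total absorption A = 135·0.27 + 135·0.17 + 258·0.1 = 85.20 m² sabins.
T₆₀ = 0.161 × 577 / 85.20 = 1.090 s.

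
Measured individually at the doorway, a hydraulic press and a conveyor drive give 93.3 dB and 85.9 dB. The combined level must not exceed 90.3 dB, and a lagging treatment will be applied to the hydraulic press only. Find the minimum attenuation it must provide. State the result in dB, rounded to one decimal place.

5.0 dB

The untreated sources together contribute 10^(85.9/10) = 3.890e+08, i.e. 85.90 dB.
To meet 90.3 dB overall, the treated hydraulic press may contribute at most 10^(90.3/10) − 3.890e+08 = 6.825e+08, i.e. 88.34 dB.
So the hydraulic press must be reduced from 93.3 to 88.34 dB: IL = 4.96 dB.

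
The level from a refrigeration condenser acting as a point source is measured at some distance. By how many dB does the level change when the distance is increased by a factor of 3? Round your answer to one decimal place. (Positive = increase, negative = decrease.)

-9.5 dB

A point source loses 6 dB per doubling of distance; generally ΔL = −20·log₁₀(r₂/r₁).
ΔL = −20·log₁₀(3) = -9.54 dB.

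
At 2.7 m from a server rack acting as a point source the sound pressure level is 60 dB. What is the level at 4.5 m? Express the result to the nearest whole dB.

56 dB

Point-source attenuation: ΔL = 20·log₁₀(r₂/r₁) = 20·log₁₀(4.5/2.7) = 4.437 dB.
L₂ = 60 − 20·log₁₀(4.5/2.7) = 60 − 4.437 = 55.56 dB.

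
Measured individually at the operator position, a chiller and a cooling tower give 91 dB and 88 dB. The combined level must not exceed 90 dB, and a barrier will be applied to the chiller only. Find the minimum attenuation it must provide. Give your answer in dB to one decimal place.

Everything except the chiller sums to 10^(88/10) = 6.310e+08 in linear terms, 88.00 dB.
To meet 90 dB overall, the treated chiller may contribute at most 10^(90/10) − 6.310e+08 = 3.690e+08, i.e. 85.67 dB.
So the chiller must be reduced from 91 to 85.67 dB: IL = 5.33 dB.

5.3 dB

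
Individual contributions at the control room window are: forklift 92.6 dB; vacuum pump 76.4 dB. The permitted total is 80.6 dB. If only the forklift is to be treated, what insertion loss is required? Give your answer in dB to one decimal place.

14.1 dB

Fixed contribution from the other source: Σ 10^(L/10) = 10^(76.4/10) = 4.365e+07 (76.40 dB).
To meet 80.6 dB overall, the treated forklift may contribute at most 10^(80.6/10) − 4.365e+07 = 7.116e+07, i.e. 78.52 dB.
So the forklift must be reduced from 92.6 to 78.52 dB: IL = 14.08 dB.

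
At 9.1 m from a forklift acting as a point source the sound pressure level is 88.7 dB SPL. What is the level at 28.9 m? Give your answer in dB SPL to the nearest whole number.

79 dB SPL

Spherical spreading from a point source gives a 20·log₁₀(r₂/r₁) drop.
L₂ = 88.7 − 20·log₁₀(28.9/9.1) = 88.7 − 10.037 = 78.66 dB SPL.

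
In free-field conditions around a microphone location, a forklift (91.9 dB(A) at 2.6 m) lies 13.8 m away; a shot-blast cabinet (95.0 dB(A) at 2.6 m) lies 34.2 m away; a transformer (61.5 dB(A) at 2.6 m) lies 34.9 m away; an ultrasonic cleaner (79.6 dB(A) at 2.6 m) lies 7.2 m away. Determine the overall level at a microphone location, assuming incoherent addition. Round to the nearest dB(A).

Propagate each source to the receiver with L = L_ref − 20·log₁₀(r/r_ref), then add intensities.
forklift: 91.9 − 20·log₁₀(13.8/2.6) = 91.9 − 14.50 = 77.40 dB(A).
shot-blast cabinet: 95.0 − 20·log₁₀(34.2/2.6) = 95.0 − 22.38 = 72.62 dB(A).
transformer: 61.5 − 20·log₁₀(34.9/2.6) = 61.5 − 22.56 = 38.94 dB(A).
ultrasonic cleaner: 79.6 − 20·log₁₀(7.2/2.6) = 79.6 − 8.85 = 70.75 dB(A).
Σ 10^(L/10) = 8.516e+07 → L_total = 10·log₁₀(8.516e+07) = 79.30 dB(A).

79 dB(A)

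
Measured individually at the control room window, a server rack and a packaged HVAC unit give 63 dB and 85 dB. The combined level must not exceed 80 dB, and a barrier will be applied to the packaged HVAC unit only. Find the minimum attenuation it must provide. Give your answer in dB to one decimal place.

5.1 dB

Everything except the packaged HVAC unit sums to 10^(63/10) = 1.995e+06 in linear terms, 63.00 dB.
The limit corresponds to 10^(80/10) = 1.000e+08; subtracting the fixed part leaves 9.800e+07 for the packaged HVAC unit, i.e. 79.91 dB.
So the packaged HVAC unit must be reduced from 85 to 79.91 dB: IL = 5.09 dB.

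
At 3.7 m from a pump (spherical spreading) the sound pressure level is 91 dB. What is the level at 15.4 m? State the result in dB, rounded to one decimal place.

Point-source attenuation: ΔL = 20·log₁₀(r₂/r₁) = 20·log₁₀(15.4/3.7) = 12.386 dB.
L₂ = 91 − 20·log₁₀(15.4/3.7) = 91 − 12.386 = 78.61 dB.

78.6 dB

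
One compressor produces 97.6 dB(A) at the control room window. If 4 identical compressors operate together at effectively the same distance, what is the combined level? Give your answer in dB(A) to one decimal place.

With 4 equal, uncorrelated contributions the intensity is 4× that of one unit, giving a rise of 10·log₁₀ 4.
L_total = 97.6 + 10·log₁₀(4) = 97.6 + 6.021 = 103.62 dB(A).

103.6 dB(A)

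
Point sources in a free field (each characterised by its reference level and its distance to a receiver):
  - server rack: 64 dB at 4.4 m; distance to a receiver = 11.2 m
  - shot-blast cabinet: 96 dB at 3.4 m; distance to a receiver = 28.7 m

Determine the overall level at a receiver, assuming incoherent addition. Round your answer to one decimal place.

Apply inverse-square spreading to bring every level to the receiver, then sum 10^(L/10).
server rack: 64 − 20·log₁₀(11.2/4.4) = 64 − 8.12 = 55.88 dB.
shot-blast cabinet: 96 − 20·log₁₀(28.7/3.4) = 96 − 18.53 = 77.47 dB.
Σ 10^(L/10) = 5.626e+07 → L_total = 10·log₁₀(5.626e+07) = 77.50 dB.

77.5 dB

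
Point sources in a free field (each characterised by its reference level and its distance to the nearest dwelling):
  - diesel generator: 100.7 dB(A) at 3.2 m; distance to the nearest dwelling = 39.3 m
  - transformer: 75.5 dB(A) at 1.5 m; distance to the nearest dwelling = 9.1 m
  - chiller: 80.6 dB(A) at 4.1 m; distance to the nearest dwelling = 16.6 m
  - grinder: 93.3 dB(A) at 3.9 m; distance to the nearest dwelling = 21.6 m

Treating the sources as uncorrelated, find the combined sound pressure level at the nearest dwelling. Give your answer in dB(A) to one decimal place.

First find each source's level at the receiver (point-source: −20·log₁₀(r/r_ref)), then combine on an intensity basis.
diesel generator: 100.7 − 20·log₁₀(39.3/3.2) = 100.7 − 21.78 = 78.92 dB(A).
transformer: 75.5 − 20·log₁₀(9.1/1.5) = 75.5 − 15.66 = 59.84 dB(A).
chiller: 80.6 − 20·log₁₀(16.6/4.1) = 80.6 − 12.15 = 68.45 dB(A).
grinder: 93.3 − 20·log₁₀(21.6/3.9) = 93.3 − 14.87 = 78.43 dB(A).
Σ 10^(L/10) = 1.556e+08 → L_total = 10·log₁₀(1.556e+08) = 81.92 dB(A).

81.9 dB(A)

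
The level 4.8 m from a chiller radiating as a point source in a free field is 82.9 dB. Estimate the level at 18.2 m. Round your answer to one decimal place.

71.3 dB

Point-source attenuation: ΔL = 20·log₁₀(r₂/r₁) = 20·log₁₀(18.2/4.8) = 11.577 dB.
L₂ = 82.9 − 20·log₁₀(18.2/4.8) = 82.9 − 11.577 = 71.32 dB.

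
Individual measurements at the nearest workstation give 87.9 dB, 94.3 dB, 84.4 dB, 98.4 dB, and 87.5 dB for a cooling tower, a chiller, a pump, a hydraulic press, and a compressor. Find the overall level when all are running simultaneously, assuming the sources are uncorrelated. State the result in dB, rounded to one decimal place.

Incoherent sources combine by intensity addition: L_total = 10·log₁₀(Σ 10^(L_i/10)).
Σ 10^(L/10) = 10^(87.9/10) + 10^(94.3/10) + 10^(84.4/10) + 10^(98.4/10) + 10^(87.5/10) = 1.106e+10.
L_total = 10·log₁₀(1.106e+10) = 100.44 dB.

100.4 dB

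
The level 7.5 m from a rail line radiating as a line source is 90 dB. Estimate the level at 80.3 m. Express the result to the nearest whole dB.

80 dB

For a line source, L₂ = L₁ − 10·log₁₀(r₂/r₁).
L₂ = 90 − 10·log₁₀(80.3/7.5) = 90 − 10.297 = 79.70 dB.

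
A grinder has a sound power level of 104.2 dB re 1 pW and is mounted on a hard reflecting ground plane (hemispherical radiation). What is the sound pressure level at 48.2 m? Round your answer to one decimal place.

62.6 dB

The power spreads over a hemisphere of area 2π·r², so L_p = L_w − 10·log₁₀(2π·r²).
2π·r² = 1.46e+04 m², 10·log₁₀ of that is 41.643 dB.
L_p = 104.2 − 41.643 = 62.56 dB.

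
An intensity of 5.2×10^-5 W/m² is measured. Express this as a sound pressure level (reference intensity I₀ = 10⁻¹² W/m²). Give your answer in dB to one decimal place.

I/I₀ = 5.2×10^-5/10⁻¹² = 5.2×10^7, and L = 10·log₁₀(I/I₀).
L = 10·(0.7160 + 7) = 77.16 dB.

77.2 dB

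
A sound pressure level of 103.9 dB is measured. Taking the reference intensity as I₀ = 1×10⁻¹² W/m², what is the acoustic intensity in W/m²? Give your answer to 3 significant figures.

L = 10·log₁₀(I/I₀) ⇒ I = I₀·10^(L/10) = 10⁻¹² × 10^10.39.

0.0245 W/m²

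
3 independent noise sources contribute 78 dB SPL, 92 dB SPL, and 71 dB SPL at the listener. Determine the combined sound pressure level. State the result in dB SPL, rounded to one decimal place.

Incoherent sources combine by intensity addition: L_total = 10·log₁₀(Σ 10^(L_i/10)).
Σ 10^(L/10) = 10^(78/10) + 10^(92/10) + 10^(71/10) = 1.661e+09.
L_total = 10·log₁₀(1.661e+09) = 92.20 dB SPL.

92.2 dB SPL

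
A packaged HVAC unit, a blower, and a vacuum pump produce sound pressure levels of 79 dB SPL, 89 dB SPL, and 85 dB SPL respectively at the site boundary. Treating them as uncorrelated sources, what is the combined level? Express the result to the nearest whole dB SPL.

91 dB SPL

Incoherent sources combine by intensity addition: L_total = 10·log₁₀(Σ 10^(L_i/10)).
Σ 10^(L/10) = 10^(79/10) + 10^(89/10) + 10^(85/10) = 1.190e+09.
L_total = 10·log₁₀(1.190e+09) = 90.76 dB SPL.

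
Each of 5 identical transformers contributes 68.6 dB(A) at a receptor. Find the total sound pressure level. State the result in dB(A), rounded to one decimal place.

75.6 dB(A)

L_total = L₁ + 10·log₁₀ N for N identical incoherent sources.
L_total = 68.6 + 10·log₁₀(5) = 68.6 + 6.990 = 75.59 dB(A).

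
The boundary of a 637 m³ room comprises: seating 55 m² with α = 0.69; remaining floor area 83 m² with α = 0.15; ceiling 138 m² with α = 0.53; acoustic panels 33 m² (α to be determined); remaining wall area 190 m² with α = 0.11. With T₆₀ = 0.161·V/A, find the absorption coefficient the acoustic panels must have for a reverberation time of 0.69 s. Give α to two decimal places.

0.13

Required total absorption A = 0.161·637/0.69 = 148.63 m².
Absorption from the other surfaces = 55·0.69 + 83·0.15 + 138·0.53 + 190·0.11 = 144.44 m², so the acoustic panels must supply 4.19 m² over 33 m².
α = 4.19/33 = 0.127.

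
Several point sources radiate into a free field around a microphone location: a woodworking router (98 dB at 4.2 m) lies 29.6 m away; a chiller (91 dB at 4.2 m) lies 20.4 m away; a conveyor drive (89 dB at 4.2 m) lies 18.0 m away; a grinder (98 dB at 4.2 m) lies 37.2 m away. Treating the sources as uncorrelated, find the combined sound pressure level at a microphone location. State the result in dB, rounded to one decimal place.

Apply inverse-square spreading to bring every level to the receiver, then sum 10^(L/10).
woodworking router: 98 − 20·log₁₀(29.6/4.2) = 98 − 16.96 = 81.04 dB.
chiller: 91 − 20·log₁₀(20.4/4.2) = 91 − 13.73 = 77.27 dB.
conveyor drive: 89 − 20·log₁₀(18.0/4.2) = 89 − 12.64 = 76.36 dB.
grinder: 98 − 20·log₁₀(37.2/4.2) = 98 − 18.95 = 79.05 dB.
Σ 10^(L/10) = 3.041e+08 → L_total = 10·log₁₀(3.041e+08) = 84.83 dB.

84.8 dB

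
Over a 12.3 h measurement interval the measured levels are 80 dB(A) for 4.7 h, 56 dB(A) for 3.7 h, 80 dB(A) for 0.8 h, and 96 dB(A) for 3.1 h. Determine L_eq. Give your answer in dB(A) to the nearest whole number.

The energy average is taken in the linear domain: L_eq = 10·log₁₀[(Σ tᵢ·10^(Lᵢ/10))/T], T = 12.3 h.
Σ tᵢ·10^(Lᵢ/10) = 4.7·10^(80/10) + 3.7·10^(56/10) + 0.8·10^(80/10) + 3.1·10^(96/10) = 1.289e+10.
L_eq = 10·log₁₀(1.289e+10/12.3) = 90.20 dB(A).

90 dB(A)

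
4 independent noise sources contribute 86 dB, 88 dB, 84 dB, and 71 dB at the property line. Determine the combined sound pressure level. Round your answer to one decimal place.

91.1 dB

Incoherent sources combine by intensity addition: L_total = 10·log₁₀(Σ 10^(L_i/10)).
Σ 10^(L/10) = 10^(86/10) + 10^(88/10) + 10^(84/10) + 10^(71/10) = 1.293e+09.
L_total = 10·log₁₀(1.293e+09) = 91.12 dB.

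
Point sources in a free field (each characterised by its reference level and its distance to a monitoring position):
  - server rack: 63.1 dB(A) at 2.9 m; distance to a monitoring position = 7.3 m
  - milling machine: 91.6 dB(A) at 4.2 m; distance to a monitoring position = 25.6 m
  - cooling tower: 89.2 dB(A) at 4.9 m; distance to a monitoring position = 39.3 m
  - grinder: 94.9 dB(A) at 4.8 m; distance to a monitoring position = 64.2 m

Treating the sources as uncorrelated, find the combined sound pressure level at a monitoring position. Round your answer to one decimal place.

78.4 dB(A)

First find each source's level at the receiver (point-source: −20·log₁₀(r/r_ref)), then combine on an intensity basis.
server rack: 63.1 − 20·log₁₀(7.3/2.9) = 63.1 − 8.02 = 55.08 dB(A).
milling machine: 91.6 − 20·log₁₀(25.6/4.2) = 91.6 − 15.70 = 75.90 dB(A).
cooling tower: 89.2 − 20·log₁₀(39.3/4.9) = 89.2 − 18.08 = 71.12 dB(A).
grinder: 94.9 − 20·log₁₀(64.2/4.8) = 94.9 − 22.53 = 72.37 dB(A).
Σ 10^(L/10) = 6.943e+07 → L_total = 10·log₁₀(6.943e+07) = 78.42 dB(A).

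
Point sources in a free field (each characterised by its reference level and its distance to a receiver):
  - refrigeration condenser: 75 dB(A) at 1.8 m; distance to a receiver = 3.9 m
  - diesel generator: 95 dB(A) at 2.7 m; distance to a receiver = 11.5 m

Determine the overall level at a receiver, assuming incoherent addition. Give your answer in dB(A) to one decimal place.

First find each source's level at the receiver (point-source: −20·log₁₀(r/r_ref)), then combine on an intensity basis.
refrigeration condenser: 75 − 20·log₁₀(3.9/1.8) = 75 − 6.72 = 68.28 dB(A).
diesel generator: 95 − 20·log₁₀(11.5/2.7) = 95 − 12.59 = 82.41 dB(A).
Σ 10^(L/10) = 1.811e+08 → L_total = 10·log₁₀(1.811e+08) = 82.58 dB(A).

82.6 dB(A)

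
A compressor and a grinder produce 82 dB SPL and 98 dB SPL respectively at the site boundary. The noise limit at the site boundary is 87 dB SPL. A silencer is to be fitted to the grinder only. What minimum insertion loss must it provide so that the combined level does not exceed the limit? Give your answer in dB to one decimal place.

12.7 dB

The untreated sources together contribute 10^(82/10) = 1.585e+08, i.e. 82.00 dB SPL.
The limit corresponds to 10^(87/10) = 5.012e+08; subtracting the fixed part leaves 3.427e+08 for the grinder, i.e. 85.35 dB SPL.
So the grinder must be reduced from 98 to 85.35 dB SPL: IL = 12.65 dB.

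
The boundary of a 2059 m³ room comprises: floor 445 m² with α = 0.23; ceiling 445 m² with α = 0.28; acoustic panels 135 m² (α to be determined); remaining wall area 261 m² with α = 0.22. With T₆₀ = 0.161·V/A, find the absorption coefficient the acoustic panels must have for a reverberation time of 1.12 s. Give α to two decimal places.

From T₆₀ = 0.161·V/A, the target T₆₀ = 1.12 s needs A = 0.161·2059/1.12 = 295.98 m².
Absorption from the other surfaces = 445·0.23 + 445·0.28 + 261·0.22 = 284.37 m², so the acoustic panels must supply 11.61 m² over 135 m².
α = 11.61/135 = 0.086.

0.09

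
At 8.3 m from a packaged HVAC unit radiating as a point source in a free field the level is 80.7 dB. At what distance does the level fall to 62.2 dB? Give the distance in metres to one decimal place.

69.8 m

For a point source L₁ − L₂ = 20·log₁₀(r₂/r₁), so r₂ = r₁·10^((L₁−L₂)/20).
r₂ = 8.3·10^((80.7−62.2)/20) = 8.3·10^(18.5/20) = 69.84 m.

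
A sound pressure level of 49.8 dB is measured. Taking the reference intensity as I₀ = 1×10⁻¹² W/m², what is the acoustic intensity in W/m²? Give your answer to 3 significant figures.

L = 10·log₁₀(I/I₀) ⇒ I = I₀·10^(L/10) = 10⁻¹² × 10^4.98.

9.55e-08 W/m²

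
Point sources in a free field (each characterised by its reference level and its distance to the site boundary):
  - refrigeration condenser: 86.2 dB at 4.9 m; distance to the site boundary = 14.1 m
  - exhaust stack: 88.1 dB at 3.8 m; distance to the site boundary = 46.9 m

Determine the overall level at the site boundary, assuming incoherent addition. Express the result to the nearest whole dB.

First find each source's level at the receiver (point-source: −20·log₁₀(r/r_ref)), then combine on an intensity basis.
refrigeration condenser: 86.2 − 20·log₁₀(14.1/4.9) = 86.2 − 9.18 = 77.02 dB.
exhaust stack: 88.1 − 20·log₁₀(46.9/3.8) = 88.1 − 21.83 = 66.27 dB.
Σ 10^(L/10) = 5.458e+07 → L_total = 10·log₁₀(5.458e+07) = 77.37 dB.

77 dB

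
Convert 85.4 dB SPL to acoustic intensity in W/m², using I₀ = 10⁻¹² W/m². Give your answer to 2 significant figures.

0.00035 W/m²

L = 10·log₁₀(I/I₀) ⇒ I = I₀·10^(L/10) = 10⁻¹² × 10^8.54.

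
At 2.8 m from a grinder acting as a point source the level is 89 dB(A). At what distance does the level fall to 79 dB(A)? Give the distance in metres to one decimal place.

For a point source L₁ − L₂ = 20·log₁₀(r₂/r₁), so r₂ = r₁·10^((L₁−L₂)/20).
r₂ = 2.8·10^((89−79)/20) = 2.8·10^(10.0/20) = 8.85 m.

8.9 m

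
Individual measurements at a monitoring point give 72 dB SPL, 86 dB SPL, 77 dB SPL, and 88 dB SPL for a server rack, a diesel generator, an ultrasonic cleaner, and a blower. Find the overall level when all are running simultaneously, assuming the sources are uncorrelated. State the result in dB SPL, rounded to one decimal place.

For uncorrelated sources the intensities add, so convert each level to linear form, sum, and take 10·log₁₀ of the total.
Σ 10^(L/10) = 10^(72/10) + 10^(86/10) + 10^(77/10) + 10^(88/10) = 1.095e+09.
L_total = 10·log₁₀(1.095e+09) = 90.39 dB SPL.

90.4 dB SPL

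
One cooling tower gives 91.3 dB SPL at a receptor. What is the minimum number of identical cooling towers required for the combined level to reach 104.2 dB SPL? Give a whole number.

The shortfall is 104.2 − 91.3 = 12.9 dB, and N units add 10·log₁₀ N, so need 10·log₁₀ N ≥ 12.9.
N ≥ 10^(12.9/10) = 19.498, so N = 20.

20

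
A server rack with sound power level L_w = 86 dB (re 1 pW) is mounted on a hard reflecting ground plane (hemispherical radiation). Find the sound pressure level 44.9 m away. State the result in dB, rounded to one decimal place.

L_p = L_w − 10·log₁₀(2π·r²) with r = 44.9 m.
2π·r² = 1.267e+04 m², 10·log₁₀ of that is 41.027 dB.
L_p = 86 − 41.027 = 44.97 dB.

45.0 dB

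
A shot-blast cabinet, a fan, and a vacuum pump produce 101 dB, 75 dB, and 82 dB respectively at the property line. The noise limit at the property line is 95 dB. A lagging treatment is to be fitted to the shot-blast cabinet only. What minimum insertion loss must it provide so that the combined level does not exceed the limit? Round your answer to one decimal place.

6.3 dB

The untreated sources together contribute 10^(75/10) + 10^(82/10) = 1.901e+08, i.e. 82.79 dB.
To meet 95 dB overall, the treated shot-blast cabinet may contribute at most 10^(95/10) − 1.901e+08 = 2.972e+09, i.e. 94.73 dB.
Required insertion loss = 101 − 94.73 = 6.27 dB.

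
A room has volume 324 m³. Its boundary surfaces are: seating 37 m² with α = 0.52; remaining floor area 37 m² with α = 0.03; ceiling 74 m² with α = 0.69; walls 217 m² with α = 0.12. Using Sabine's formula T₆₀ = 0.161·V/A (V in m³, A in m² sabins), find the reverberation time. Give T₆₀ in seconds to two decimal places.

Summing Sᵢαᵢ: 37·0.52 + 37·0.03 + 74·0.69 + 217·0.12 = 97.45 m².
T₆₀ = 0.161 × 324 / 97.45 = 0.535 s.

0.54 s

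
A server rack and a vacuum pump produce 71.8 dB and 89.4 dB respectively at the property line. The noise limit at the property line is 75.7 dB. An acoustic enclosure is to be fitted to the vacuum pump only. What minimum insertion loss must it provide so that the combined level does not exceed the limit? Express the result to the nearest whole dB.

Everything except the vacuum pump sums to 10^(71.8/10) = 1.514e+07 in linear terms, 71.80 dB.
To meet 75.7 dB overall, the treated vacuum pump may contribute at most 10^(75.7/10) − 1.514e+07 = 2.202e+07, i.e. 73.43 dB.
So the vacuum pump must be reduced from 89.4 to 73.43 dB: IL = 15.97 dB.

16 dB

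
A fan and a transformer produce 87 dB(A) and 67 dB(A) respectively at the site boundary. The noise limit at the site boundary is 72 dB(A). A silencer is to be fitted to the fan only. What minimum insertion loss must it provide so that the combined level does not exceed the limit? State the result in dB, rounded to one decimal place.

16.7 dB

Fixed contribution from the other source: Σ 10^(L/10) = 10^(67/10) = 5.012e+06 (67.00 dB(A)).
To meet 72 dB(A) overall, the treated fan may contribute at most 10^(72/10) − 5.012e+06 = 1.084e+07, i.e. 70.35 dB(A).
Required insertion loss = 87 − 70.35 = 16.65 dB.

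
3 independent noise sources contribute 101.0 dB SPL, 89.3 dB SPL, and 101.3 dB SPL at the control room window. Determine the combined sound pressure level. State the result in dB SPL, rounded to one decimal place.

For uncorrelated sources the intensities add, so convert each level to linear form, sum, and take 10·log₁₀ of the total.
Σ 10^(L/10) = 10^(101.0/10) + 10^(89.3/10) + 10^(101.3/10) = 2.693e+10.
L_total = 10·log₁₀(2.693e+10) = 104.30 dB SPL.

104.3 dB SPL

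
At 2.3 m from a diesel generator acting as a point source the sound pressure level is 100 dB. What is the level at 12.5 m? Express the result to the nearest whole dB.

Spherical spreading from a point source gives a 20·log₁₀(r₂/r₁) drop.
L₂ = 100 − 20·log₁₀(12.5/2.3) = 100 − 14.704 = 85.30 dB.

85 dB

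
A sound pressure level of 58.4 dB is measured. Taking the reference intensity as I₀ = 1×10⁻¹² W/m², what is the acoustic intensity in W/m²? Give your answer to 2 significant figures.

6.9e-07 W/m²

I = I₀·10^(L/10) = 10⁻¹² × 10^(58.4/10) = 10^(-6.160).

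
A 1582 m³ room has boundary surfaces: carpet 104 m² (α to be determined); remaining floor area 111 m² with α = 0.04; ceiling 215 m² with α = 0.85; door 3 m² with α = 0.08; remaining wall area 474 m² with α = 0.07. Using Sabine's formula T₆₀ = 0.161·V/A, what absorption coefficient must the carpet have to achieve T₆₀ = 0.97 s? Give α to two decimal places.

0.40

Required total absorption A = 0.161·1582/0.97 = 262.58 m².
Absorption from the other surfaces = 111·0.04 + 215·0.85 + 3·0.08 + 474·0.07 = 220.61 m², so the carpet must supply 41.97 m² over 104 m².
α = 41.97/104 = 0.404.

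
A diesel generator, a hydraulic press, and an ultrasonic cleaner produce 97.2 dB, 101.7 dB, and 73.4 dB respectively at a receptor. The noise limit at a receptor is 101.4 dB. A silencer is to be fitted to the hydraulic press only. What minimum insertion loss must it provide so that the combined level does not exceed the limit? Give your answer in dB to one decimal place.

2.4 dB

The untreated sources together contribute 10^(97.2/10) + 10^(73.4/10) = 5.270e+09, i.e. 97.22 dB.
To meet 101.4 dB overall, the treated hydraulic press may contribute at most 10^(101.4/10) − 5.270e+09 = 8.534e+09, i.e. 99.31 dB.
Required insertion loss = 101.7 − 99.31 = 2.39 dB.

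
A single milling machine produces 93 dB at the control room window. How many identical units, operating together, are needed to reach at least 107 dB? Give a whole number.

N identical sources give L₁ + 10·log₁₀ N, so require 10·log₁₀ N ≥ 107 − 93 = 14.0 dB.
N ≥ 10^(14.0/10) = 25.119, so N = 26.

26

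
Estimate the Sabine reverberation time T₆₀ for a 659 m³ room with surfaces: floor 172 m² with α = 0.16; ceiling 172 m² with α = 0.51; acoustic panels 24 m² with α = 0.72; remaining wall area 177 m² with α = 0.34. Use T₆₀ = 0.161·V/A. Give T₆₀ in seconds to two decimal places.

0.55 s

Total absorption A = 172·0.16 + 172·0.51 + 24·0.72 + 177·0.34 = 192.70 m² sabins.
T₆₀ = 0.161·V/A = 0.161·659/192.70 = 0.551 s.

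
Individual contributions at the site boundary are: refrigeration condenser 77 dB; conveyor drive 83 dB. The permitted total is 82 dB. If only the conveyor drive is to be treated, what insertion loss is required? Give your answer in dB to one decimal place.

2.7 dB

Everything except the conveyor drive sums to 10^(77/10) = 5.012e+07 in linear terms, 77.00 dB.
The limit corresponds to 10^(82/10) = 1.585e+08; subtracting the fixed part leaves 1.084e+08 for the conveyor drive, i.e. 80.35 dB.
So the conveyor drive must be reduced from 83 to 80.35 dB: IL = 2.65 dB.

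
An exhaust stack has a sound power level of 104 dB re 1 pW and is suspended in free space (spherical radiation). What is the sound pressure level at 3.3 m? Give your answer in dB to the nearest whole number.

83 dB

Free-field spherical radiation: L_p = L_w − 10·log₁₀(4π·r²), r = 3.3 m.
4π·r² = 136.8 m², 10·log₁₀ of that is 21.362 dB.
L_p = 104 − 21.362 = 82.64 dB.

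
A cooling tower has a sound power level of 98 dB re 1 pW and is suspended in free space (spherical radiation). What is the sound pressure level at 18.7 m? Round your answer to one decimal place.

L_p = L_w − 10·log₁₀(4π·r²) with r = 18.7 m.
4π·r² = 4394 m², 10·log₁₀ of that is 36.429 dB.
L_p = 98 − 36.429 = 61.57 dB.

61.6 dB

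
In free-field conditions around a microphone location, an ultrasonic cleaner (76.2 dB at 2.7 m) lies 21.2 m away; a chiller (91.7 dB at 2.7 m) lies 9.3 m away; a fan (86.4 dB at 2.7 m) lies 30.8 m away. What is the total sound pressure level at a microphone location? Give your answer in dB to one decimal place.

81.1 dB

Apply inverse-square spreading to bring every level to the receiver, then sum 10^(L/10).
ultrasonic cleaner: 76.2 − 20·log₁₀(21.2/2.7) = 76.2 − 17.90 = 58.30 dB.
chiller: 91.7 − 20·log₁₀(9.3/2.7) = 91.7 − 10.74 = 80.96 dB.
fan: 86.4 − 20·log₁₀(30.8/2.7) = 86.4 − 21.14 = 65.26 dB.
Σ 10^(L/10) = 1.287e+08 → L_total = 10·log₁₀(1.287e+08) = 81.10 dB.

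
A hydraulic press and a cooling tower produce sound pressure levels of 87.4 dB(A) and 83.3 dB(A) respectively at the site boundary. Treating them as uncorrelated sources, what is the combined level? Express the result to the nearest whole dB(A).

Incoherent sources combine by intensity addition: L_total = 10·log₁₀(Σ 10^(L_i/10)).
Σ 10^(L/10) = 10^(87.4/10) + 10^(83.3/10) = 7.633e+08.
L_total = 10·log₁₀(7.633e+08) = 88.83 dB(A).

89 dB(A)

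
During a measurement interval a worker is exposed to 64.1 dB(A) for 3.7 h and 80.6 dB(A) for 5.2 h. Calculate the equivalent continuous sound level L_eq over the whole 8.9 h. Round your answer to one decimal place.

The energy average is taken in the linear domain: L_eq = 10·log₁₀[(Σ tᵢ·10^(Lᵢ/10))/T], T = 8.9 h.
Σ tᵢ·10^(Lᵢ/10) = 3.7·10^(64.1/10) + 5.2·10^(80.6/10) = 6.066e+08.
L_eq = 10·log₁₀(6.066e+08/8.9) = 78.33 dB(A).

78.3 dB(A)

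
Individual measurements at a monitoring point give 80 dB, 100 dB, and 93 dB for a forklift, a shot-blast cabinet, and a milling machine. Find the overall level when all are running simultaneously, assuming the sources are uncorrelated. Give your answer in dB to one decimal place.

For uncorrelated sources the intensities add, so convert each level to linear form, sum, and take 10·log₁₀ of the total.
Σ 10^(L/10) = 10^(80/10) + 10^(100/10) + 10^(93/10) = 1.210e+10.
L_total = 10·log₁₀(1.210e+10) = 100.83 dB.

100.8 dB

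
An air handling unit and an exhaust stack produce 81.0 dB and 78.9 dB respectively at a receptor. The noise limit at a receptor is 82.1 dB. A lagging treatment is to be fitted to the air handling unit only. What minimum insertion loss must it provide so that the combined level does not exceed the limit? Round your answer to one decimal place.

1.7 dB

Everything except the air handling unit sums to 10^(78.9/10) = 7.762e+07 in linear terms, 78.90 dB.
The limit corresponds to 10^(82.1/10) = 1.622e+08; subtracting the fixed part leaves 8.456e+07 for the air handling unit, i.e. 79.27 dB.
Required insertion loss = 81.0 − 79.27 = 1.73 dB.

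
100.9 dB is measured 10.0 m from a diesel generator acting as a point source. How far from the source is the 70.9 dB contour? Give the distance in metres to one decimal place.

316.2 m

For a point source L₁ − L₂ = 20·log₁₀(r₂/r₁), so r₂ = r₁·10^((L₁−L₂)/20).
r₂ = 10.0·10^((100.9−70.9)/20) = 10.0·10^(30.0/20) = 316.23 m.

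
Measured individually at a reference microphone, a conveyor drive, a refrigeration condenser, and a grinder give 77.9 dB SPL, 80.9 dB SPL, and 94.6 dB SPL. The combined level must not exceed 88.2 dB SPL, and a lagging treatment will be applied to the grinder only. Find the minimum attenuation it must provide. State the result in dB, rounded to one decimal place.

7.8 dB

Everything except the grinder sums to 10^(77.9/10) + 10^(80.9/10) = 1.847e+08 in linear terms, 82.66 dB SPL.
To meet 88.2 dB SPL overall, the treated grinder may contribute at most 10^(88.2/10) − 1.847e+08 = 4.760e+08, i.e. 86.78 dB SPL.
Required insertion loss = 94.6 − 86.78 = 7.82 dB.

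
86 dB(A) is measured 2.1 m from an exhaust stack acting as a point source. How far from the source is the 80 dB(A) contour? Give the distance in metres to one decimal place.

4.2 m

Point-source spreading drops the level by 20·log₁₀(r₂/r₁); inverting, r₂/r₁ = 10^(ΔL/20).
r₂ = 2.1·10^((86−80)/20) = 2.1·10^(6.0/20) = 4.19 m.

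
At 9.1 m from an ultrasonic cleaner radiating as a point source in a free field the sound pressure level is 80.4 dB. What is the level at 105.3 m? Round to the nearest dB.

59 dB

For a point source, L₂ = L₁ − 20·log₁₀(r₂/r₁).
L₂ = 80.4 − 20·log₁₀(105.3/9.1) = 80.4 − 21.268 = 59.13 dB.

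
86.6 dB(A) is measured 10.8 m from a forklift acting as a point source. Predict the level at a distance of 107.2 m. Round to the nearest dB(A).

Spherical spreading from a point source gives a 20·log₁₀(r₂/r₁) drop.
L₂ = 86.6 − 20·log₁₀(107.2/10.8) = 86.6 − 19.935 = 66.66 dB(A).

67 dB(A)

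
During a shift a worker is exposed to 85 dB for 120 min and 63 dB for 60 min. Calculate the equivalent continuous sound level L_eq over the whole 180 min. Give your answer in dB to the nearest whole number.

83 dB

The energy average is taken in the linear domain: L_eq = 10·log₁₀[(Σ tᵢ·10^(Lᵢ/10))/T], T = 180 min.
Σ tᵢ·10^(Lᵢ/10) = 120·10^(85/10) + 60·10^(63/10) = 3.807e+10.
L_eq = 10·log₁₀(3.807e+10/180) = 83.25 dB.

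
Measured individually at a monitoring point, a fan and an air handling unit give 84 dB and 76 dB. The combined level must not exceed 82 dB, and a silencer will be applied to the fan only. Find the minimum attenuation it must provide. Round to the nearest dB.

Fixed contribution from the other source: Σ 10^(L/10) = 10^(76/10) = 3.981e+07 (76.00 dB).
The limit corresponds to 10^(82/10) = 1.585e+08; subtracting the fixed part leaves 1.187e+08 for the fan, i.e. 80.74 dB.
Required insertion loss = 84 − 80.74 = 3.26 dB.

3 dB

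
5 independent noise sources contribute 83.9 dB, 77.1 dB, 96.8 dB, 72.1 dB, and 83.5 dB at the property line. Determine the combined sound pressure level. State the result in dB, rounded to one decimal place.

For uncorrelated sources the intensities add, so convert each level to linear form, sum, and take 10·log₁₀ of the total.
Σ 10^(L/10) = 10^(83.9/10) + 10^(77.1/10) + 10^(96.8/10) + 10^(72.1/10) + 10^(83.5/10) = 5.323e+09.
L_total = 10·log₁₀(5.323e+09) = 97.26 dB.

97.3 dB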